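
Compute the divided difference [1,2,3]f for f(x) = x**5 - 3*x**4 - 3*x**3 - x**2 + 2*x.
-4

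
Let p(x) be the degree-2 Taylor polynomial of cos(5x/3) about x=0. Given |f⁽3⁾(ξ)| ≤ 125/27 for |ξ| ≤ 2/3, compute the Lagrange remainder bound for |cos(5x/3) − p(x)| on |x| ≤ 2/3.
500/2187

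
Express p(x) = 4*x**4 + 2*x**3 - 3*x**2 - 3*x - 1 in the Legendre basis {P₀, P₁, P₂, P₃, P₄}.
(-6/5)P₀ + (-9/5)P₁ + (2/7)P₂ + (4/5)P₃ + (32/35)P₄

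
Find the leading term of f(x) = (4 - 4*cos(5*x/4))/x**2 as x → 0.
25/8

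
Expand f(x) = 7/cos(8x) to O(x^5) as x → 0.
7 + 224*x**2 + 17920*x**4/3 + O(x**5)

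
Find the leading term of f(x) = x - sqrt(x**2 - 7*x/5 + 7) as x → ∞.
7/10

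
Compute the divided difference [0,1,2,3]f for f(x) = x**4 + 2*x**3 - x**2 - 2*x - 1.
8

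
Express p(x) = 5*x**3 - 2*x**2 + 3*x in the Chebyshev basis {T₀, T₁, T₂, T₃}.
-T₀ + (27/4)T₁ - T₂ + (5/4)T₃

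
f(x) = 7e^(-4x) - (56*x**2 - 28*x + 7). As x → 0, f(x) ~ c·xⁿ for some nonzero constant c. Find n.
3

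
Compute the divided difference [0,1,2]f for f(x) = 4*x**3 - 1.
12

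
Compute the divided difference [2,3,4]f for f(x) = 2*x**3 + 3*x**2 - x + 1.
21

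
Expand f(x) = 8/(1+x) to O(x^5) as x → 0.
8 - 8*x + 8*x**2 - 8*x**3 + 8*x**4 + O(x**5)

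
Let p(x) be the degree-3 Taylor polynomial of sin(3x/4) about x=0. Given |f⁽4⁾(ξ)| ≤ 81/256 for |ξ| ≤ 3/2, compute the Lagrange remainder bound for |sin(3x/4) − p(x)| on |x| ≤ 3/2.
2187/32768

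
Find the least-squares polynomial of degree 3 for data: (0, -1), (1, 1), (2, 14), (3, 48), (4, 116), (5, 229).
-19/18 + (757/756)x + (-85/126)x² + (209/108)x³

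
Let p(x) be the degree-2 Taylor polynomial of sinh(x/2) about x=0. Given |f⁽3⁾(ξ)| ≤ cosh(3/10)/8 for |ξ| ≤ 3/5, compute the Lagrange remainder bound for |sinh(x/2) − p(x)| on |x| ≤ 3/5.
9*cosh(3/10)/2000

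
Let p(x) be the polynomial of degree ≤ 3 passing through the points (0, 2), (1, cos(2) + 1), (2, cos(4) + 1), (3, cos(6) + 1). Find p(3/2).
9*cos(4)/16 + 9*cos(2)/16 - cos(6)/16 + 15/16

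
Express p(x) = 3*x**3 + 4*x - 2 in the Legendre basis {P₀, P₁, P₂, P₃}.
(-2)P₀ + (29/5)P₁ + (6/5)P₃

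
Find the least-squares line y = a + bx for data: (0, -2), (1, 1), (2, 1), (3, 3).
a = -3/2, b = 3/2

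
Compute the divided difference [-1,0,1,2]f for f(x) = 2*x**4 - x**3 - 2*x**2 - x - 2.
3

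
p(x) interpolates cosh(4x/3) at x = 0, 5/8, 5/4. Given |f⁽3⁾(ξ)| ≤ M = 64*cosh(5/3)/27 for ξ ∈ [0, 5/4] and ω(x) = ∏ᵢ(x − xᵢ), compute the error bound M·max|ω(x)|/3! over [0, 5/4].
125*sqrt(3)*cosh(5/3)/5832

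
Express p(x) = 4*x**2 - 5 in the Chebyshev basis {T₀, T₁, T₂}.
(-3)T₀ + (2)T₂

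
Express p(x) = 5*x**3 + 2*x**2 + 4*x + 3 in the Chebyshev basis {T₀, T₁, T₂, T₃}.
(4)T₀ + (31/4)T₁ + T₂ + (5/4)T₃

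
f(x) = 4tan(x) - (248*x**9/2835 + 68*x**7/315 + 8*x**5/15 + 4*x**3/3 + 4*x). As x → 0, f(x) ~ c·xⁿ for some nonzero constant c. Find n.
11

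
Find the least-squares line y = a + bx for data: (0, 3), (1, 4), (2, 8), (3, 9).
a = 27/10, b = 11/5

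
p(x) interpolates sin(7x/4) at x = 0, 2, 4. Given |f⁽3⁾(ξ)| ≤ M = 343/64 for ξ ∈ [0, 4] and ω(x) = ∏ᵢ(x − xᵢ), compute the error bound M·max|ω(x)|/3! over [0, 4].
343*sqrt(3)/216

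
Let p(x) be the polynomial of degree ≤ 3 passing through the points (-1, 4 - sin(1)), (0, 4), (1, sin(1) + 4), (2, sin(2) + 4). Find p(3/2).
5*sin(2)/16 + 7*sin(1)/8 + 4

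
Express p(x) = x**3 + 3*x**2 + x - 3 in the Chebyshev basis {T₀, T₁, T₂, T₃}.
(-3/2)T₀ + (7/4)T₁ + (3/2)T₂ + (1/4)T₃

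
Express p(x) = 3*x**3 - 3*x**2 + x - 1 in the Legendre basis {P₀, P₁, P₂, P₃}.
(-2)P₀ + (14/5)P₁ + (-2)P₂ + (6/5)P₃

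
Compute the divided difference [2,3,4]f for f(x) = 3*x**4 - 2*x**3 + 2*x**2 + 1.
149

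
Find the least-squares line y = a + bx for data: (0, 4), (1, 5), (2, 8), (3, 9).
a = 19/5, b = 9/5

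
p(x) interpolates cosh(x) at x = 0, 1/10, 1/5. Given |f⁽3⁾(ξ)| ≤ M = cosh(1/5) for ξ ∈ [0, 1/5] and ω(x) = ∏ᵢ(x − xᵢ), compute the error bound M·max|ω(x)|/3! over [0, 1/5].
sqrt(3)*cosh(1/5)/27000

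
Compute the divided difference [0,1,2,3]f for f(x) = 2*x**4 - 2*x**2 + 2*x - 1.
12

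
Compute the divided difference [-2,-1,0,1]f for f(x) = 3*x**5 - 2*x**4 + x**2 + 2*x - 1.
19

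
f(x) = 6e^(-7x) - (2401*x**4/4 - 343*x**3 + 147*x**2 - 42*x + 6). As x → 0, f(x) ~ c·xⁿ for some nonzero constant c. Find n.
5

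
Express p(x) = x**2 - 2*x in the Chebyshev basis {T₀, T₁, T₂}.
(1/2)T₀ + (-2)T₁ + (1/2)T₂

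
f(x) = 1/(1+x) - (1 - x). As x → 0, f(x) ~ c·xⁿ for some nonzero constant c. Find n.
2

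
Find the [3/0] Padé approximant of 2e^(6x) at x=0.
72*x**3 + 36*x**2 + 12*x + 2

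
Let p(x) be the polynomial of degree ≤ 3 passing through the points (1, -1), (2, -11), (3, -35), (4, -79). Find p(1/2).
5/8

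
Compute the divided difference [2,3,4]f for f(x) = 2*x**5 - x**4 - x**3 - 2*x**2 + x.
504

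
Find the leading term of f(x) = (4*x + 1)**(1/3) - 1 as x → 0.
4*x/3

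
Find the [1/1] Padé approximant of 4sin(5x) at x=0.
20*x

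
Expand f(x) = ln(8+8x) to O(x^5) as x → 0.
log(8) + x - x**2/2 + x**3/3 - x**4/4 + O(x**5)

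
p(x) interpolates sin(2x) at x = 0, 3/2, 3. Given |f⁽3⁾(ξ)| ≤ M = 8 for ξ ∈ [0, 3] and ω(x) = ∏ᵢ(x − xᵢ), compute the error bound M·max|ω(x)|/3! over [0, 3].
sqrt(3)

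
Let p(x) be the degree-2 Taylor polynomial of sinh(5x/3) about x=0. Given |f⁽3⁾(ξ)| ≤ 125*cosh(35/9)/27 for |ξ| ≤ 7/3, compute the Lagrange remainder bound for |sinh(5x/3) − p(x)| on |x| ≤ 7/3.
42875*cosh(35/9)/4374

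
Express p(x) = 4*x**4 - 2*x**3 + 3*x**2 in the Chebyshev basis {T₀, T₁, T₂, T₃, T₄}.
(3)T₀ + (-3/2)T₁ + (7/2)T₂ + (-1/2)T₃ + (1/2)T₄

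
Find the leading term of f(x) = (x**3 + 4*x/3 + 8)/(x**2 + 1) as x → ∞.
x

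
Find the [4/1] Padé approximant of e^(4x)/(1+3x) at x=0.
(13024*x**4/1065 + 1888*x**3/213 + 2712*x**2/355 + 1292*x/355 + 1)/(937*x/355 + 1)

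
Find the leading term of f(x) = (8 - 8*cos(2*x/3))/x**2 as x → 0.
16/9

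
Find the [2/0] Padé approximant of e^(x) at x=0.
x**2/2 + x + 1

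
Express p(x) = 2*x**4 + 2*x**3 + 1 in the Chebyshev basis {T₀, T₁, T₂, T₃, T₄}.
(7/4)T₀ + (3/2)T₁ + T₂ + (1/2)T₃ + (1/4)T₄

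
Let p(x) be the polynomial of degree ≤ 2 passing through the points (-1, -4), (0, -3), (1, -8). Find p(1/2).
-19/4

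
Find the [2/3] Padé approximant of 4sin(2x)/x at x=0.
(8 - 56*x**2/15)/(x**2/5 + 1)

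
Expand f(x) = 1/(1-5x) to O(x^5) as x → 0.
1 + 5*x + 25*x**2 + 125*x**3 + 625*x**4 + O(x**5)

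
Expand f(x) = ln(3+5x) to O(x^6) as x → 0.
log(3) + 5*x/3 - 25*x**2/18 + 125*x**3/81 - 625*x**4/324 + 625*x**5/243 + O(x**6)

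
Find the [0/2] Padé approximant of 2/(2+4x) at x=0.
1/(2*x + 1)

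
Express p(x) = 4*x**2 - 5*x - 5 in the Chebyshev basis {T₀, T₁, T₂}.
(-3)T₀ + (-5)T₁ + (2)T₂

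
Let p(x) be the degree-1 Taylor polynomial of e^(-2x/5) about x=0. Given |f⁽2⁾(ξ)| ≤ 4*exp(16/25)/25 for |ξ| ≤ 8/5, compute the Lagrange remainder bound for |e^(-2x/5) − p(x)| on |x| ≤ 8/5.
128*exp(16/25)/625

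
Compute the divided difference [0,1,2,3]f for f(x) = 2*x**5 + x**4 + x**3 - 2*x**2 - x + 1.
57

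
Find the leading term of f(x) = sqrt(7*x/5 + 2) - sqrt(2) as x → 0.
7*sqrt(2)*x/20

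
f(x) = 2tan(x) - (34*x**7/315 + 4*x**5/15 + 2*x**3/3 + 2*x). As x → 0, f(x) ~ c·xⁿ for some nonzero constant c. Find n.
9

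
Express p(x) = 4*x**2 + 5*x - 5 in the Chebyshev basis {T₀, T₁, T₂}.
(-3)T₀ + (5)T₁ + (2)T₂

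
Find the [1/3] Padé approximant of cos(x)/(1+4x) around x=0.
(1 - 5*x/48)/(187*x**3/96 + x**2/12 + 187*x/48 + 1)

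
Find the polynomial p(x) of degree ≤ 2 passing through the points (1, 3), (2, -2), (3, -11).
-2*x**2 + x + 4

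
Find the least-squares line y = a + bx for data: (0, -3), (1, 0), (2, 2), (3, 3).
a = -5/2, b = 2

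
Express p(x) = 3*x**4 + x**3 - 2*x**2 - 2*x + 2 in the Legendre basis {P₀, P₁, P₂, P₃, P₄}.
(29/15)P₀ + (-7/5)P₁ + (8/21)P₂ + (2/5)P₃ + (24/35)P₄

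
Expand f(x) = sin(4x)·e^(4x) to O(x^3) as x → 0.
4*x + 16*x**2 + O(x**3)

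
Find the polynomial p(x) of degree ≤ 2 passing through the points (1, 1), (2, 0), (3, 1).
x**2 - 4*x + 4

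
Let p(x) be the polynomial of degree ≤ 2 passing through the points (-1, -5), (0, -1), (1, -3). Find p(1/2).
-5/4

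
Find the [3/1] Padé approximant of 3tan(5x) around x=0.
125*x**3 + 15*x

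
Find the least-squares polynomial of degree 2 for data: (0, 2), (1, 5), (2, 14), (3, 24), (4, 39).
62/35 + (151/70)x + (25/14)x²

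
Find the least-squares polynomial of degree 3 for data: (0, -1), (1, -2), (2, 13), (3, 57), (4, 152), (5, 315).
-151/126 + (-629/756)x + (-575/252)x² + (163/54)x³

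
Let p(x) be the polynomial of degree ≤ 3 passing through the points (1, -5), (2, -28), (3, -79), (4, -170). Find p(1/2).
-1/4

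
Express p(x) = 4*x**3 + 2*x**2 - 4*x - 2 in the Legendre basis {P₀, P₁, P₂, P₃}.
(-4/3)P₀ + (-8/5)P₁ + (4/3)P₂ + (8/5)P₃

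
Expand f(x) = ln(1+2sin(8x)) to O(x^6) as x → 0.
16*x - 128*x**2 + 3584*x**3/3 - 40960*x**4/3 + 499712*x**5/3 + O(x**6)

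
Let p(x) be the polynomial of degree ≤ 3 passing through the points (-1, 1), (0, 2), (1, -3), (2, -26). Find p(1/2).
1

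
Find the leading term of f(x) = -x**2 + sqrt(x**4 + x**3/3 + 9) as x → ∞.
x/6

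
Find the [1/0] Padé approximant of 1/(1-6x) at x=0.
6*x + 1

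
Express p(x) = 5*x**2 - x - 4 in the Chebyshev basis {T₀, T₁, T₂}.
(-3/2)T₀ - T₁ + (5/2)T₂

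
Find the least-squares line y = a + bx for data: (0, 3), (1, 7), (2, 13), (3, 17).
a = 14/5, b = 24/5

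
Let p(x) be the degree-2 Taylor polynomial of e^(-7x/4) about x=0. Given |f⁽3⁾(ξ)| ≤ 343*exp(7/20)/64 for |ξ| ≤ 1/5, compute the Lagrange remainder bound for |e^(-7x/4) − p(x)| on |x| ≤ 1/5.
343*exp(7/20)/48000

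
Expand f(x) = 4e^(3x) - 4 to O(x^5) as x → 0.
12*x + 18*x**2 + 18*x**3 + 27*x**4/2 + O(x**5)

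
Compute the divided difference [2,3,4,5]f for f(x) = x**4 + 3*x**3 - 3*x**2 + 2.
17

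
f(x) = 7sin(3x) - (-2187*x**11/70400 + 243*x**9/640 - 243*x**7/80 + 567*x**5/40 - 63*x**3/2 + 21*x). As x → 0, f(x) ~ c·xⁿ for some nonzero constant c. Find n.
13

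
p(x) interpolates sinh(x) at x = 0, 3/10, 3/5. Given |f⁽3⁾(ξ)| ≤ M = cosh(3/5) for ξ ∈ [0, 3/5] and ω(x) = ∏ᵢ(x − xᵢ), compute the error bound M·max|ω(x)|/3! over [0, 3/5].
sqrt(3)*cosh(3/5)/1000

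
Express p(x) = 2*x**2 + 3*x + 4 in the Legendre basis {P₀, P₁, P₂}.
(14/3)P₀ + (3)P₁ + (4/3)P₂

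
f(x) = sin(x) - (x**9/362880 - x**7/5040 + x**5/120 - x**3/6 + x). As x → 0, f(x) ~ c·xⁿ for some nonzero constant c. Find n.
11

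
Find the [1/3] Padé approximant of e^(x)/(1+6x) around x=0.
(23*x/68 + 1)/(397*x**3/408 - 259*x**2/68 + 363*x/68 + 1)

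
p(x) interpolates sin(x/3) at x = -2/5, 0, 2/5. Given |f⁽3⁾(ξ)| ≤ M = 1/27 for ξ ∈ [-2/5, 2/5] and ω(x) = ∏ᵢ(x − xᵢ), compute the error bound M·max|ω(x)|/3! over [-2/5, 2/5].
8*sqrt(3)/91125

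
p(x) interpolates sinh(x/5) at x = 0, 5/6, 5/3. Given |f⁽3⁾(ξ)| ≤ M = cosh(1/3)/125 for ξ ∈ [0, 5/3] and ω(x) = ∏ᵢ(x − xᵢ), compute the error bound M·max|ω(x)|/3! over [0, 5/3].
sqrt(3)*cosh(1/3)/5832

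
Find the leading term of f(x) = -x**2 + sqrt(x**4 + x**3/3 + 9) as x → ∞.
x/6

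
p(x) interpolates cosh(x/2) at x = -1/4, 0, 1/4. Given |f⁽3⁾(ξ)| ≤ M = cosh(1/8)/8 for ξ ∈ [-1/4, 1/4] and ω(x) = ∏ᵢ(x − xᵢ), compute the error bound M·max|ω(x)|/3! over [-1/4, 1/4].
sqrt(3)*cosh(1/8)/13824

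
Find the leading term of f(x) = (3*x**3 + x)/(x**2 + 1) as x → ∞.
3*x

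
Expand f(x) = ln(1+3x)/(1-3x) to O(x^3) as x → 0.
3*x + 9*x**2/2 + O(x**3)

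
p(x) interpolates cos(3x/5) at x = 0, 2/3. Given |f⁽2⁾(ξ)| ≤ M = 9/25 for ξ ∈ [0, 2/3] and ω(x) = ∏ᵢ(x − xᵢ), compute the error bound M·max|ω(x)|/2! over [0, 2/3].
1/50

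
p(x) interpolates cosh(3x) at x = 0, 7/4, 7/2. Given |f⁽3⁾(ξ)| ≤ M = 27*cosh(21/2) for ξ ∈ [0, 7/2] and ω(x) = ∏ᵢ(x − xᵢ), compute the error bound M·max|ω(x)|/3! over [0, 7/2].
343*sqrt(3)*cosh(21/2)/64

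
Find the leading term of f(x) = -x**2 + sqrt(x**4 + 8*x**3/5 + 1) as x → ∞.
4*x/5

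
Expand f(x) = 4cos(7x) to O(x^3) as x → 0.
4 - 98*x**2 + O(x**3)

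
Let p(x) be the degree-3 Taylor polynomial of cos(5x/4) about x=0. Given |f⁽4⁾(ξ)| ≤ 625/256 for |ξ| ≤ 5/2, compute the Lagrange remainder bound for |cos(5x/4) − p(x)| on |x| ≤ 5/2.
390625/98304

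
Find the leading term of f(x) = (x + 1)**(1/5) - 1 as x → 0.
x/5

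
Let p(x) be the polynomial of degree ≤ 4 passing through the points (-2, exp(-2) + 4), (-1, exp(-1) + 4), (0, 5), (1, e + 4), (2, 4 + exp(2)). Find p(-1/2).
(-5 + 60*e + (-20*e + 3*exp(2) + 602)*exp(2))*exp(-2)/128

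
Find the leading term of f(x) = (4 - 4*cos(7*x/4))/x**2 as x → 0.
49/8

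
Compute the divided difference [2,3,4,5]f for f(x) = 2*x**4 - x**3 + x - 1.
27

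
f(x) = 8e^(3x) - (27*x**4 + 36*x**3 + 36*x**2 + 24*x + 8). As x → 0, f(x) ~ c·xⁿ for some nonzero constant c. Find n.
5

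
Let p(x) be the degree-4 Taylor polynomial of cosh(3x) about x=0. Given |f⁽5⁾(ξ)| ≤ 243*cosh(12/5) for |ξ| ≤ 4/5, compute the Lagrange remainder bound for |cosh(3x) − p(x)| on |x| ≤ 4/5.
10368*cosh(12/5)/15625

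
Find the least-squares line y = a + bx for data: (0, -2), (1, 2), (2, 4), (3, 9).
a = -2, b = 7/2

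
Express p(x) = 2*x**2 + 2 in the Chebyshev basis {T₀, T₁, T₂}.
(3)T₀ + T₂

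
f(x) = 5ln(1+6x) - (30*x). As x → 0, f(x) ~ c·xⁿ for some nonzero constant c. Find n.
2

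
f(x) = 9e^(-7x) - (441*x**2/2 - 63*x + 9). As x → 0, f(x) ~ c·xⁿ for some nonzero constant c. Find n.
3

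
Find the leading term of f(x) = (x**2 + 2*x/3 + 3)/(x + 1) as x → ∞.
x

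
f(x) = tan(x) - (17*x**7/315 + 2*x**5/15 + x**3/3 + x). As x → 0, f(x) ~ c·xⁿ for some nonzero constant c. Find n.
9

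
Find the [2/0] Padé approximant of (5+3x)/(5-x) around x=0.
4*x**2/25 + 4*x/5 + 1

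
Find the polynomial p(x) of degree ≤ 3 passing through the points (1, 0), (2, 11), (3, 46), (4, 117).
2*x**3 - 3*x + 1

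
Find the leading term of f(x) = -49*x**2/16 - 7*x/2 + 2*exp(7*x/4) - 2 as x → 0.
343*x**3/192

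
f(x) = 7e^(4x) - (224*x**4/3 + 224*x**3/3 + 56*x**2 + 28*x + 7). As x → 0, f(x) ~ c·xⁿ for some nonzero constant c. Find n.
5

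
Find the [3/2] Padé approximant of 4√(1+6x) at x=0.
(27*x**3 + 81*x**2 + 36*x + 4)/(27*x**2/4 + 6*x + 1)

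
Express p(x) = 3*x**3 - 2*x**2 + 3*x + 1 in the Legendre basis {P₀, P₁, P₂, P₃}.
(1/3)P₀ + (24/5)P₁ + (-4/3)P₂ + (6/5)P₃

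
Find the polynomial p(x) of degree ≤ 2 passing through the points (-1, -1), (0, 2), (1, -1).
2 - 3*x**2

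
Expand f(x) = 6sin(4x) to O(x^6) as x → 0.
24*x - 64*x**3 + 256*x**5/5 + O(x**6)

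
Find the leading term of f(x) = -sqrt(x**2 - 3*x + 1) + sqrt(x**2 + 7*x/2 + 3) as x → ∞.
13/4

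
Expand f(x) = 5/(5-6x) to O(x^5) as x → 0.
1 + 6*x/5 + 36*x**2/25 + 216*x**3/125 + 1296*x**4/625 + O(x**5)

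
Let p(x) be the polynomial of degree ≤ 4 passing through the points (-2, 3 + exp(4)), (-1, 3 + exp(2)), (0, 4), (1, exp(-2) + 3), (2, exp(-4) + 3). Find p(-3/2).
(-5 + 28*exp(2) + (314 + 140*exp(2) + 35*exp(4))*exp(4))*exp(-4)/128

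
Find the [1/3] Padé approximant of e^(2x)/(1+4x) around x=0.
(7*x/10 + 1)/(37*x**3/15 - 23*x**2/5 + 27*x/10 + 1)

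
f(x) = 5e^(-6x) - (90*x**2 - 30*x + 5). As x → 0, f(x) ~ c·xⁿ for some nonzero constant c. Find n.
3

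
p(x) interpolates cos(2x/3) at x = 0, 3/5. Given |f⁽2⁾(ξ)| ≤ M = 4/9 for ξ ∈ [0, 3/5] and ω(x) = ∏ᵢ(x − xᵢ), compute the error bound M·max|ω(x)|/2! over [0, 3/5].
1/50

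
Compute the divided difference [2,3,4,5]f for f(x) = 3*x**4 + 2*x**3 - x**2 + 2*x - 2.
44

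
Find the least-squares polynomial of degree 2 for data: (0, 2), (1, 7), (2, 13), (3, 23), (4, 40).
13/5 + (6/5)x + (2)x²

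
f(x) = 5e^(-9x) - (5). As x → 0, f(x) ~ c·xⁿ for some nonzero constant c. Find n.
1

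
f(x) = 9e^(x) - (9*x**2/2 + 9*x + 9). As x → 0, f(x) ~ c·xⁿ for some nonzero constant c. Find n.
3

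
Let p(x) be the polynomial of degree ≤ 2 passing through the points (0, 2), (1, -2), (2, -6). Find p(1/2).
0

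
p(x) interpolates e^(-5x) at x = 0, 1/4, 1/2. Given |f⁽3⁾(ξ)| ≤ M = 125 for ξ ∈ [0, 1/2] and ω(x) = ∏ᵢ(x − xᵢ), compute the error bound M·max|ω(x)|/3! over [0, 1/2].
125*sqrt(3)/1728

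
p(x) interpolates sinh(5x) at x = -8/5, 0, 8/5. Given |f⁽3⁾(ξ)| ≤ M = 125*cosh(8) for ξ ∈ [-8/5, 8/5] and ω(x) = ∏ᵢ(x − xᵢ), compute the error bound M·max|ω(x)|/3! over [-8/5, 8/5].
512*sqrt(3)*cosh(8)/27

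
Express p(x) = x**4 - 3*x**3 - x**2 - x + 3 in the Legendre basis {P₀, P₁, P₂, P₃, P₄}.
(43/15)P₀ + (-14/5)P₁ + (-2/21)P₂ + (-6/5)P₃ + (8/35)P₄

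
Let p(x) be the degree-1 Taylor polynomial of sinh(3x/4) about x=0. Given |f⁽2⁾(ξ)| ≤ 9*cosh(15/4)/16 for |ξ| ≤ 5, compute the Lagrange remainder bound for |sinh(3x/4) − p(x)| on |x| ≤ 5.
225*cosh(15/4)/32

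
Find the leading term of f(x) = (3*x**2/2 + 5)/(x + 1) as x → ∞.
3*x/2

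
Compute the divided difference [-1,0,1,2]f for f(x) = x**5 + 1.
5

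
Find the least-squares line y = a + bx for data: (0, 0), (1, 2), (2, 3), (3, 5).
a = 1/10, b = 8/5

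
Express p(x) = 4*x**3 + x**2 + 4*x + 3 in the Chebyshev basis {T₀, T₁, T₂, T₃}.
(7/2)T₀ + (7)T₁ + (1/2)T₂ + T₃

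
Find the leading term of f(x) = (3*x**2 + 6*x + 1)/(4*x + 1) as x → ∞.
3*x/4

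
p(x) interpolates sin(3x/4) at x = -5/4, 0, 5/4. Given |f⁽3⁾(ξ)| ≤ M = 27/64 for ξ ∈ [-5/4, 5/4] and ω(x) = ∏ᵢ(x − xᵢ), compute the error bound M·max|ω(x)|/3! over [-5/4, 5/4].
125*sqrt(3)/4096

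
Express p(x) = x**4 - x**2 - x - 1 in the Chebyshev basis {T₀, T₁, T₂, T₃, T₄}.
(-9/8)T₀ - T₁ + (1/8)T₄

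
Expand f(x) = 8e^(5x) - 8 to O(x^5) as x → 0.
40*x + 100*x**2 + 500*x**3/3 + 625*x**4/3 + O(x**5)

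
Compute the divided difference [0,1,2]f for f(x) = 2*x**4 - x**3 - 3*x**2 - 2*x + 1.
8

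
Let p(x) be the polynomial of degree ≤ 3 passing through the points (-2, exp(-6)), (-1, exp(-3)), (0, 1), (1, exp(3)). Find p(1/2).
(-5*exp(3) + 1 + 5*(3 + exp(3))*exp(6))*exp(-6)/16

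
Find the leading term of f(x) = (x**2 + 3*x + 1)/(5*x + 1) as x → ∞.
x/5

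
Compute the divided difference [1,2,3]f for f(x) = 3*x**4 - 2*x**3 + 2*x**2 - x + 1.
65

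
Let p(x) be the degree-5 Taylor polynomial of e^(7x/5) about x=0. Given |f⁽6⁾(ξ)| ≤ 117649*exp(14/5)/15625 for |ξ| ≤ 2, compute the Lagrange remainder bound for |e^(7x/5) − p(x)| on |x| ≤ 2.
470596*exp(14/5)/703125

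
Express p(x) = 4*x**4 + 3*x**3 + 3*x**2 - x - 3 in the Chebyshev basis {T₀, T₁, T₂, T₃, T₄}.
(5/4)T₁ + (7/2)T₂ + (3/4)T₃ + (1/2)T₄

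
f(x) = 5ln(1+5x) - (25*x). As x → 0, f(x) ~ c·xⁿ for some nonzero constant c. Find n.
2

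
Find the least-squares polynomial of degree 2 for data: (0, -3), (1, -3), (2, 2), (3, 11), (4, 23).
-16/5 + (-7/5)x + (2)x²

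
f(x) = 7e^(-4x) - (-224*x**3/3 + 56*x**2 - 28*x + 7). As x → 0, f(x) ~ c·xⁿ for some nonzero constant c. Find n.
4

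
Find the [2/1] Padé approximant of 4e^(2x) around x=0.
(8*x**2/3 + 16*x/3 + 4)/(1 - 2*x/3)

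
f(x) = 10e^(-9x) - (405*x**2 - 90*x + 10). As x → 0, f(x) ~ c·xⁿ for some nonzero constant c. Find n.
3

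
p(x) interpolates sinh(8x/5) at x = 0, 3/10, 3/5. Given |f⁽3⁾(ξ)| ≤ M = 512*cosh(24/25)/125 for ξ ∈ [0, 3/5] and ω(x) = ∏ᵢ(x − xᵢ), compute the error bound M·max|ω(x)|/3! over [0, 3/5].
64*sqrt(3)*cosh(24/25)/15625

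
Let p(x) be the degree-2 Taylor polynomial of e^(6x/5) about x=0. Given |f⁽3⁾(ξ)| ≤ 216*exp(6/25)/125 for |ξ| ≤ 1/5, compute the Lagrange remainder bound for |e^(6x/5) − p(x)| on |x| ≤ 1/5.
36*exp(6/25)/15625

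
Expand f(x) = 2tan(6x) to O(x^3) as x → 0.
12*x + O(x**3)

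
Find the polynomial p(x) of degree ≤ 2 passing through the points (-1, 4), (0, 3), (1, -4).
-3*x**2 - 4*x + 3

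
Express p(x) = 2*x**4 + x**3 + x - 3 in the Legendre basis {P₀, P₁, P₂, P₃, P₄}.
(-13/5)P₀ + (8/5)P₁ + (8/7)P₂ + (2/5)P₃ + (16/35)P₄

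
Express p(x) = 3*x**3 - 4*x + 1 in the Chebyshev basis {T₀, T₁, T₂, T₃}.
T₀ + (-7/4)T₁ + (3/4)T₃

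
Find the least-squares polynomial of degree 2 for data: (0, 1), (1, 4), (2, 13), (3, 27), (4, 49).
8/7 + (-27/70)x + (43/14)x²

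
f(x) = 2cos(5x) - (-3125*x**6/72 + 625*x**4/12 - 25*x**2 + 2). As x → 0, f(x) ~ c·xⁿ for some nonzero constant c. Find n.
8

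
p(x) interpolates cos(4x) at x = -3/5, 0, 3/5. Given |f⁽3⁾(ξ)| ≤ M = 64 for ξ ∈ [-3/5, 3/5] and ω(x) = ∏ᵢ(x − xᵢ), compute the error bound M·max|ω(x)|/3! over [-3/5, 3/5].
64*sqrt(3)/125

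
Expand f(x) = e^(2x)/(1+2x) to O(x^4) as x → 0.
1 + 2*x**2 - 8*x**3/3 + O(x**4)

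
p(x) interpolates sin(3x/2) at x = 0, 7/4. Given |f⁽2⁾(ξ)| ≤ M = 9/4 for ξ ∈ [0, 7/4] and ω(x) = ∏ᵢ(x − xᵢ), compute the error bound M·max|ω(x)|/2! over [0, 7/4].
441/512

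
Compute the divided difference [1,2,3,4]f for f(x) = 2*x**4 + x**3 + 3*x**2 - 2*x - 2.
21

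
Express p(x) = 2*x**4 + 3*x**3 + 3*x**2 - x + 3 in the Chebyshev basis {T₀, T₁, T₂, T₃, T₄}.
(21/4)T₀ + (5/4)T₁ + (5/2)T₂ + (3/4)T₃ + (1/4)T₄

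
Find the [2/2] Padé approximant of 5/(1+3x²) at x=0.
5/(3*x**2 + 1)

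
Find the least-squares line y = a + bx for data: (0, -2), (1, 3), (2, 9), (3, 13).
a = -19/10, b = 51/10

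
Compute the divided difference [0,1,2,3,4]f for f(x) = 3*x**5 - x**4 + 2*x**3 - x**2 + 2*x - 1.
29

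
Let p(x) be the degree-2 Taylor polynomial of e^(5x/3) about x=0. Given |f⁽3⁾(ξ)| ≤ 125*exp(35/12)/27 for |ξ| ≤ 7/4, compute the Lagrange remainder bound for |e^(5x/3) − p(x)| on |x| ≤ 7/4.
42875*exp(35/12)/10368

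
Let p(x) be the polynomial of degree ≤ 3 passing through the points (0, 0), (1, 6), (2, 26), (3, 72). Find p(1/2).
2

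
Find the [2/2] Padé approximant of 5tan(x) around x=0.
5*x/(1 - x**2/3)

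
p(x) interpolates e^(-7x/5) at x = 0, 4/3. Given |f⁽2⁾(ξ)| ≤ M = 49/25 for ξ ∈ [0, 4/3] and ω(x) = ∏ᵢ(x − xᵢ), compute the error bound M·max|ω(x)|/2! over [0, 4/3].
98/225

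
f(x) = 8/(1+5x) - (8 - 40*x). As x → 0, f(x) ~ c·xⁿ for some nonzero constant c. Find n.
2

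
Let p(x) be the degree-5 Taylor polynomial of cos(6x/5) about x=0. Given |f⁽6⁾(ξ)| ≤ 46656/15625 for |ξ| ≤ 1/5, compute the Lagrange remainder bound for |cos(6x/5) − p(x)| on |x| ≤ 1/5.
324/1220703125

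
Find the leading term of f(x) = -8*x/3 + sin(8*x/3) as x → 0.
-256*x**3/81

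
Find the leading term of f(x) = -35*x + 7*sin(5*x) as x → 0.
-875*x**3/6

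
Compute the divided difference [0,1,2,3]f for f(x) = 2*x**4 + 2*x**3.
14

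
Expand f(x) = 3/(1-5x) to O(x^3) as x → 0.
3 + 15*x + 75*x**2 + O(x**3)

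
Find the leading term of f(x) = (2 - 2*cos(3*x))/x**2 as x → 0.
9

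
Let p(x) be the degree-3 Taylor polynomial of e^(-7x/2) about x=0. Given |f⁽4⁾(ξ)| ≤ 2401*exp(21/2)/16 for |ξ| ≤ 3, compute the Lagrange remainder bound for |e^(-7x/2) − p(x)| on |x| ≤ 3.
64827*exp(21/2)/128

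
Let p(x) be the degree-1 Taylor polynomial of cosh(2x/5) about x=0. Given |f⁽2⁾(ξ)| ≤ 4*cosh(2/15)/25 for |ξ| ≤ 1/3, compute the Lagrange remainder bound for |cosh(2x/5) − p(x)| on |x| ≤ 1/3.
2*cosh(2/15)/225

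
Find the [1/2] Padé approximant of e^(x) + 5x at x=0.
(1261*x/213 + 1)/(-3*x**2/142 - 17*x/213 + 1)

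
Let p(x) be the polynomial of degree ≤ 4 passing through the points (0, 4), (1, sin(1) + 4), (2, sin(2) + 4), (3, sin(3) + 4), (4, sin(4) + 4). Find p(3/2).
-5*sin(3)/32 + 3*sin(4)/128 + 15*sin(1)/32 + 45*sin(2)/64 + 4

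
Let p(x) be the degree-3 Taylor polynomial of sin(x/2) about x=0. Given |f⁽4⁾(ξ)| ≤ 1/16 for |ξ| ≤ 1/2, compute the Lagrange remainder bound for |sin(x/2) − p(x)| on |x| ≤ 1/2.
1/6144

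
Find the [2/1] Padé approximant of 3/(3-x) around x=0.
1/(1 - x/3)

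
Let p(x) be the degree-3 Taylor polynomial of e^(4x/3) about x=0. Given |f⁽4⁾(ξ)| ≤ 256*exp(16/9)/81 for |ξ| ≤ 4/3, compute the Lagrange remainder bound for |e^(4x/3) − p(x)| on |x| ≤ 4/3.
8192*exp(16/9)/19683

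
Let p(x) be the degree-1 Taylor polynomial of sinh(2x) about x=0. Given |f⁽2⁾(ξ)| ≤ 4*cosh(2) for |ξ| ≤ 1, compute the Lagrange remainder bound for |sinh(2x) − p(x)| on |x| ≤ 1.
2*cosh(2)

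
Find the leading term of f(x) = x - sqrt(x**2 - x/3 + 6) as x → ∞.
1/6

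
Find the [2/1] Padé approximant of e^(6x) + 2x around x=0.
(2*x**2 + 6*x + 1)/(1 - 2*x)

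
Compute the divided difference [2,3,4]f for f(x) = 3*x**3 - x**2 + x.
26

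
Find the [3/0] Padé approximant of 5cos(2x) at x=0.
5 - 10*x**2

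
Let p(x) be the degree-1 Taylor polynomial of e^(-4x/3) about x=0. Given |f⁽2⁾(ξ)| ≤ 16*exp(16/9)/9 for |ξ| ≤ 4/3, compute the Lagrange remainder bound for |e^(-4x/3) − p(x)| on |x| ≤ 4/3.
128*exp(16/9)/81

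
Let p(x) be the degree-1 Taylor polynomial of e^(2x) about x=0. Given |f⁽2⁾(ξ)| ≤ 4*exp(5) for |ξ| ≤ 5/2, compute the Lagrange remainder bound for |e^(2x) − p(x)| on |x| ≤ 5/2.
25*exp(5)/2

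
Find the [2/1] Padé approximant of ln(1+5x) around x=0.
5*x*(5*x + 6)/(6*(10*x/3 + 1))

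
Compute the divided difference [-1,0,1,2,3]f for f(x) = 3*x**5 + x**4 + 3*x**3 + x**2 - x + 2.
16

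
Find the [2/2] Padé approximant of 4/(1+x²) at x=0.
4/(x**2 + 1)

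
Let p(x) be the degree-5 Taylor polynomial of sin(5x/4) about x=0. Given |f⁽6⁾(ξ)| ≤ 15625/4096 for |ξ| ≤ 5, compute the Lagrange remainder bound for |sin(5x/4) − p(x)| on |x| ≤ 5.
48828125/589824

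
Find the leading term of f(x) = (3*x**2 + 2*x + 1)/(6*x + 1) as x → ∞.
x/2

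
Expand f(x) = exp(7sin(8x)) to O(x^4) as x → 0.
1 + 56*x + 1568*x**2 + 28672*x**3 + O(x**4)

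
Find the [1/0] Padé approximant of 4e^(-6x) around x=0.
4 - 24*x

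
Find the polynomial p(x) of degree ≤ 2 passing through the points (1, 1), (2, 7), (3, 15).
x**2 + 3*x - 3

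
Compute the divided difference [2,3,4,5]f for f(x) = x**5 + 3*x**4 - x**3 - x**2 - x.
166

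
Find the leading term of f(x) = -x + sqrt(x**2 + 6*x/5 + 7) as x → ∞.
3/5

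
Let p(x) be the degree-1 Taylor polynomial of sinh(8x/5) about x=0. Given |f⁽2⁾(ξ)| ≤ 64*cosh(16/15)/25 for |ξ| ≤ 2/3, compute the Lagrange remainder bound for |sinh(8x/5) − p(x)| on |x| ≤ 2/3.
128*cosh(16/15)/225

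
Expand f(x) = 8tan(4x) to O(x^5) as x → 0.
32*x + 512*x**3/3 + O(x**5)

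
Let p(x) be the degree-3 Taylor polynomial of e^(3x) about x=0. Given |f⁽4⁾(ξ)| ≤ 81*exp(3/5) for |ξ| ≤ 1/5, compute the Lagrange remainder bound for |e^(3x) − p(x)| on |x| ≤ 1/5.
27*exp(3/5)/5000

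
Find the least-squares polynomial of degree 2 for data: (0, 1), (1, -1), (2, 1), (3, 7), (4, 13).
23/35 + (-88/35)x + (10/7)x²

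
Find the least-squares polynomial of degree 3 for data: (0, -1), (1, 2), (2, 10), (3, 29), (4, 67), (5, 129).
-62/63 + (1031/378)x + (-215/252)x² + (119/108)x³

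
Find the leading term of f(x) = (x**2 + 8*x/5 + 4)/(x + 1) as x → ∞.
x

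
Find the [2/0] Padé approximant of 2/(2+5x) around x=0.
25*x**2/4 - 5*x/2 + 1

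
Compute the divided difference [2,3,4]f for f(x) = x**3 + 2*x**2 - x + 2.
11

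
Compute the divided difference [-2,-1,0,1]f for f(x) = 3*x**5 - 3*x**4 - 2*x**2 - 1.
21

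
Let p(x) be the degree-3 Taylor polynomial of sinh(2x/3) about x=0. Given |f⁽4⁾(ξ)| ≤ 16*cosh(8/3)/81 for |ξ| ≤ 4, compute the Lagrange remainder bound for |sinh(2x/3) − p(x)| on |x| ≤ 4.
512*cosh(8/3)/243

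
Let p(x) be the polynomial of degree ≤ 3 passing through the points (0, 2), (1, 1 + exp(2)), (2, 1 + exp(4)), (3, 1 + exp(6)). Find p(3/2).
-exp(6)/16 + 15/16 + 9*exp(2)/16 + 9*exp(4)/16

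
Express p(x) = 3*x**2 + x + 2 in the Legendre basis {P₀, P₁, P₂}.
(3)P₀ + P₁ + (2)P₂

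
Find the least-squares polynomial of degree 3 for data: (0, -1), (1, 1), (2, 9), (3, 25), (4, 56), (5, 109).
-151/126 + (2053/756)x + (-103/126)x² + (101/108)x³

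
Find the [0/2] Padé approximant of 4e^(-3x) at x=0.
4/(9*x**2/2 + 3*x + 1)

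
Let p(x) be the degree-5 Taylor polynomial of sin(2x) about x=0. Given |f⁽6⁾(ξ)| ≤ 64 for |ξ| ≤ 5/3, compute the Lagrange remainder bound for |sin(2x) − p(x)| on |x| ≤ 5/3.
12500/6561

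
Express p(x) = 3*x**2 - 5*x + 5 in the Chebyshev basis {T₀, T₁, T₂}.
(13/2)T₀ + (-5)T₁ + (3/2)T₂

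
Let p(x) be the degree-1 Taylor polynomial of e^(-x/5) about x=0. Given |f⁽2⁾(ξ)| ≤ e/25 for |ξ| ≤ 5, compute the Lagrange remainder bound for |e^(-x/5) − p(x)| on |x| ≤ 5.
e/2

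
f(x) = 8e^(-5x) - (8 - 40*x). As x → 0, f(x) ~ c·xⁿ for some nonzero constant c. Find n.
2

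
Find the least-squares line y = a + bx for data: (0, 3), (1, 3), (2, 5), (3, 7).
a = 12/5, b = 7/5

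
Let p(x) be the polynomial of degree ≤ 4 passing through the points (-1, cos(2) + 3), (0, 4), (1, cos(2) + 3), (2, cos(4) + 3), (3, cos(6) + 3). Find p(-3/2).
693*cos(2)/128 - 9/32 + 35*cos(6)/128 - 45*cos(4)/32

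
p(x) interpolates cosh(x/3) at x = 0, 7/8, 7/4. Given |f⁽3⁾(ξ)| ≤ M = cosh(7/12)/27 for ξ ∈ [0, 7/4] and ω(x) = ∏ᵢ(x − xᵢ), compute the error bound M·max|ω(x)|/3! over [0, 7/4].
343*sqrt(3)*cosh(7/12)/373248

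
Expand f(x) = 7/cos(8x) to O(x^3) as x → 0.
7 + 224*x**2 + O(x**3)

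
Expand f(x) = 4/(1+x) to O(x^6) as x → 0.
4 - 4*x + 4*x**2 - 4*x**3 + 4*x**4 - 4*x**5 + O(x**6)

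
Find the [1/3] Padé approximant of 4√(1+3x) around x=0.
(21*x/2 + 4)/(27*x**3/64 - 9*x**2/16 + 9*x/8 + 1)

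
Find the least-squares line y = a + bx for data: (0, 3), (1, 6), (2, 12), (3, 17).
a = 23/10, b = 24/5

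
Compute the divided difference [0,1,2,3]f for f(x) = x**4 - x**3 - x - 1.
5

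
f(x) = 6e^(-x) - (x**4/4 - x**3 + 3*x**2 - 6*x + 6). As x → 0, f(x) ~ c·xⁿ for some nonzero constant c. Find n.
5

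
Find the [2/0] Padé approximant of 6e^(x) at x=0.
3*x**2 + 6*x + 6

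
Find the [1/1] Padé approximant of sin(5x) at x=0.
5*x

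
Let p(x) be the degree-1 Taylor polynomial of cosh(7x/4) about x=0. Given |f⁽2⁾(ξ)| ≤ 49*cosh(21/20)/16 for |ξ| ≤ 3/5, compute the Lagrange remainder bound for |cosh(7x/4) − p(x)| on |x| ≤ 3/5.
441*cosh(21/20)/800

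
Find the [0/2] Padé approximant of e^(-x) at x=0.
1/(x**2/2 + x + 1)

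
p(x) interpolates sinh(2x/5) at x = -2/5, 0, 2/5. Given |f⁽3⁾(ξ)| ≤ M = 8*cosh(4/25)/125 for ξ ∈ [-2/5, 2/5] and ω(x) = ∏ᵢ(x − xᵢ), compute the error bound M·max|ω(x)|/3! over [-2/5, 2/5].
64*sqrt(3)*cosh(4/25)/421875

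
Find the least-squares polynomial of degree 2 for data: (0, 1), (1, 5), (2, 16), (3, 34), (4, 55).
23/35 + (139/70)x + (41/14)x²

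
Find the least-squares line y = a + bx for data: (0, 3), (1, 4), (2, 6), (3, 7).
a = 29/10, b = 7/5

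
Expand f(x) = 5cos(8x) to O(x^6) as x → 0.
5 - 160*x**2 + 2560*x**4/3 + O(x**6)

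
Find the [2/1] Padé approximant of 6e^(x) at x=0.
(x**2 + 4*x + 6)/(1 - x/3)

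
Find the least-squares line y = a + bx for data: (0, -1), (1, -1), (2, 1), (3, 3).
a = -8/5, b = 7/5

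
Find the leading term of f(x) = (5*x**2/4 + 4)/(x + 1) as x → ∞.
5*x/4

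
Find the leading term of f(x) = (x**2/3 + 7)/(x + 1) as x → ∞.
x/3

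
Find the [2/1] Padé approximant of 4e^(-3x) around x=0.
(6*x**2 - 8*x + 4)/(x + 1)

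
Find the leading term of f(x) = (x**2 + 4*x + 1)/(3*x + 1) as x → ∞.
x/3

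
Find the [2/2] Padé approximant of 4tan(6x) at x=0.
24*x/(1 - 12*x**2)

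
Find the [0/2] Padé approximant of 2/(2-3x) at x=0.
1/(1 - 3*x/2)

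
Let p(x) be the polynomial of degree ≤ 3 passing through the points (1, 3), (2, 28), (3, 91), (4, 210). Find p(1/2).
-7/8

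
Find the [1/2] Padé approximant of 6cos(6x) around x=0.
6/(18*x**2 + 1)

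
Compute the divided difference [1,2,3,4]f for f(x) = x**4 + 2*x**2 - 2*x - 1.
10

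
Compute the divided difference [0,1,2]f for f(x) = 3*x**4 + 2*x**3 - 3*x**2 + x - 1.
24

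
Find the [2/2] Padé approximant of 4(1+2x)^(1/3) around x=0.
(112*x**2/27 + 28*x/3 + 4)/(10*x**2/27 + 5*x/3 + 1)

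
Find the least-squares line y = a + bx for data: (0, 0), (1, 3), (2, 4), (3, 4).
a = 4/5, b = 13/10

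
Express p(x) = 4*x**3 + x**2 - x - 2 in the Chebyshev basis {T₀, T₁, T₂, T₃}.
(-3/2)T₀ + (2)T₁ + (1/2)T₂ + T₃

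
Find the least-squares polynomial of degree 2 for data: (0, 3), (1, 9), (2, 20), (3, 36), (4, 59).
111/35 + (193/70)x + (39/14)x²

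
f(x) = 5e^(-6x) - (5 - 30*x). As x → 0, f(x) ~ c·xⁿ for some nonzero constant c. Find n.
2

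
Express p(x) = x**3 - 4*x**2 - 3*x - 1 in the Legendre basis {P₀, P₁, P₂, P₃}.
(-7/3)P₀ + (-12/5)P₁ + (-8/3)P₂ + (2/5)P₃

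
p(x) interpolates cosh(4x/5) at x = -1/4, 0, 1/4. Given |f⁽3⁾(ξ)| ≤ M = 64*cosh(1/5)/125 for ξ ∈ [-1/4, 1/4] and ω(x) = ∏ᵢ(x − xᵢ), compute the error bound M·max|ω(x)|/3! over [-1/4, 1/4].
sqrt(3)*cosh(1/5)/3375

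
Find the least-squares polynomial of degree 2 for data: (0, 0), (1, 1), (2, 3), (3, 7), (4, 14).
1/5 + (-3/5)x + x²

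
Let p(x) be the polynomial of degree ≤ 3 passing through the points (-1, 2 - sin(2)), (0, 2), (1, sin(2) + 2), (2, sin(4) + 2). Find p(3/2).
5*sin(4)/16 + 7*sin(2)/8 + 2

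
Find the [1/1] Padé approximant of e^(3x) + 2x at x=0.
(41*x/10 + 1)/(1 - 9*x/10)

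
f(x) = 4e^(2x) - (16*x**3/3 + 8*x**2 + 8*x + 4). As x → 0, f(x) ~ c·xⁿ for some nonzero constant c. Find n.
4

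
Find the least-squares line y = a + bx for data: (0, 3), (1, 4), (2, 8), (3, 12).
a = 21/10, b = 31/10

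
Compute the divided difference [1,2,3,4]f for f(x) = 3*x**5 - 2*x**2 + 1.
195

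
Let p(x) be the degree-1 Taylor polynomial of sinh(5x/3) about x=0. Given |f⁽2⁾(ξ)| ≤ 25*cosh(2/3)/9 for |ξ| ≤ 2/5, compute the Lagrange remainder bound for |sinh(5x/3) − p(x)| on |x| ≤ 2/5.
2*cosh(2/3)/9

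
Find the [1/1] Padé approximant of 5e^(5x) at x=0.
(25*x/2 + 5)/(1 - 5*x/2)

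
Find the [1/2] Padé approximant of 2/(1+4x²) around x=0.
2/(4*x**2 + 1)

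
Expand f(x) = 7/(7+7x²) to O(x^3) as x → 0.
1 - x**2 + O(x**3)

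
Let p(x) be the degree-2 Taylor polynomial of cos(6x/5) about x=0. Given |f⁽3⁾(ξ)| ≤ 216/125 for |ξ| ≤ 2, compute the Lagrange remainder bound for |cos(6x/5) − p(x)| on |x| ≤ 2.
288/125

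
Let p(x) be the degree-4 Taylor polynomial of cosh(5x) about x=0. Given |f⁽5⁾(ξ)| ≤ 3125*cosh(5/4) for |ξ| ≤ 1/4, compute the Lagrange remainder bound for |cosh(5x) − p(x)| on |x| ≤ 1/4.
625*cosh(5/4)/24576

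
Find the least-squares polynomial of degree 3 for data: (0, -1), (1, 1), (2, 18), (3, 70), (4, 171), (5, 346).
-10/9 + (433/378)x + (-493/252)x² + (337/108)x³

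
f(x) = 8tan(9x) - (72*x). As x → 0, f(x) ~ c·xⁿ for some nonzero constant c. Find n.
3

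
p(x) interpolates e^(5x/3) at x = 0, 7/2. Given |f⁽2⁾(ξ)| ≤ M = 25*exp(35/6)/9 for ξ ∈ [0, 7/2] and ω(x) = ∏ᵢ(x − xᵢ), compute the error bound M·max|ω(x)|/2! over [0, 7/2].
1225*exp(35/6)/288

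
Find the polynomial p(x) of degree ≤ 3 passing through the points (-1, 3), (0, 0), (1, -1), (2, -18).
-3*x**3 + x**2 + x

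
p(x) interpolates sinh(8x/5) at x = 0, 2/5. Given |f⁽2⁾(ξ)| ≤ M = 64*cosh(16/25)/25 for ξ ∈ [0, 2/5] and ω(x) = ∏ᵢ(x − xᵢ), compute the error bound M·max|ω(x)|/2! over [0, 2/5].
32*cosh(16/25)/625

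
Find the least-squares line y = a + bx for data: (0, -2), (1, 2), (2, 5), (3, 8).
a = -17/10, b = 33/10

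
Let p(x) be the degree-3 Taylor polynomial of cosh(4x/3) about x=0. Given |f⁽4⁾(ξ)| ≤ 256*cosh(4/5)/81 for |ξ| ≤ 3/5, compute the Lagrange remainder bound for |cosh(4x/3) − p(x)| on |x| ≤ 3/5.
32*cosh(4/5)/1875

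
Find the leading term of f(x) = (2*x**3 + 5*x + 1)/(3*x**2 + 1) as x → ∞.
2*x/3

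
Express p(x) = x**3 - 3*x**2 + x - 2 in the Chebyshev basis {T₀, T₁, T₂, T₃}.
(-7/2)T₀ + (7/4)T₁ + (-3/2)T₂ + (1/4)T₃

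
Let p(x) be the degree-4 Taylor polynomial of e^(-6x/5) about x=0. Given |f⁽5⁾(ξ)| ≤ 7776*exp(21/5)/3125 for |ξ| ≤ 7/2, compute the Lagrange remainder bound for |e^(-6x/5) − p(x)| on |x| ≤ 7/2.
1361367*exp(21/5)/125000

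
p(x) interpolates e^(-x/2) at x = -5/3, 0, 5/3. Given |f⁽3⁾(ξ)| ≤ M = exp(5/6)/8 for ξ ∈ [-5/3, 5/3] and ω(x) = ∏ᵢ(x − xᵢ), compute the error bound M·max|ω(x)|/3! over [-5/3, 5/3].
125*sqrt(3)*exp(5/6)/5832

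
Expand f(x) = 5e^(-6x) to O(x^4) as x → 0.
5 - 30*x + 90*x**2 - 180*x**3 + O(x**4)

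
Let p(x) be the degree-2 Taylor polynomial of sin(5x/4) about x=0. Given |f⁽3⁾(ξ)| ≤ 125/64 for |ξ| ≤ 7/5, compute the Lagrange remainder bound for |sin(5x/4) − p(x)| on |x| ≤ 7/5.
343/384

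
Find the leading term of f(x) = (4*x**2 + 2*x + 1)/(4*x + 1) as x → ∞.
x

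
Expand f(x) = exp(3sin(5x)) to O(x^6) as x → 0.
1 + 15*x + 225*x**2/2 + 500*x**3 + 9375*x**4/8 - 625*x**5 + O(x**6)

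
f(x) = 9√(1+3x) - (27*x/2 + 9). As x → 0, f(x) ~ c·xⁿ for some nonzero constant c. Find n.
2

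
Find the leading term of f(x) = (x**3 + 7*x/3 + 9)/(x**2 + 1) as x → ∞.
x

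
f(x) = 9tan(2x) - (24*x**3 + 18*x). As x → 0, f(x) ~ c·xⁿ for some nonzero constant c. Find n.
5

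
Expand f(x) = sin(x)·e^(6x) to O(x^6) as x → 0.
x + 6*x**2 + 107*x**3/6 + 35*x**4 + 6121*x**5/120 + O(x**6)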